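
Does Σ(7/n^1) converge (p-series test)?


p-series test: Σ c/n^p converges if p > 1, diverges if p ≤ 1 (constant c > 0 doesn't affect convergence).
p = 1
1 ≤ 1 → DIVERGES

Diverges (p = 1 ≤ 1)


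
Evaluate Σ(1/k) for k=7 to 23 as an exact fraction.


Σₖ₌7^23 1/k = 1/7 + 1/8 + 1/9 + ... + 1/23
= 764043411/594914320
≈ 1.2843

Sum = 764043411/594914320 ≈ 1.2843


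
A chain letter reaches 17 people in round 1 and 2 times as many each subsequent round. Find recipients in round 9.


aₙ = a₁·r^(n-1)
= 17×2^8
= 17×256
= 4352

a_9 = 4352


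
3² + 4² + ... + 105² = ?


Σₖ₌3^105 k² = Σₖ₌₁^105 k² − Σₖ₌₁^2 k²
= 105·106·211/6 − 2·3·5/6
= 391405 − 5 = 391400

Σk² = 391400


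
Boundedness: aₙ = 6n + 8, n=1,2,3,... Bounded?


aₙ = 6n + 8 → as n→∞, aₙ→∞
No finite upper bound exists
The sequence is UNBOUNDED

Unbounded (aₙ → ∞ as n → ∞)


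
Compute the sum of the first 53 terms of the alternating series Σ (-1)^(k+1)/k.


S = 1 - 1/2 + 1/3 - 1/4 + 1/5 - 1/6 + 1/7 - 1/8 ± ...
= 0.7025
(Full series converges to +ln(2) ≈ +0.6931)

S_53 = 0.7025


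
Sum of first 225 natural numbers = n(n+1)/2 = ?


n(n+1)/2 = 225×226/2 = 50850/2 = 25425

Σk = 25425


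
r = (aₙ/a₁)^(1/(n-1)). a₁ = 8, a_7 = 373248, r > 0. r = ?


r^(n-1) = aₙ/a₁
r^6 = 373248/8 = 46656
r = 46656^(1/6)
= ±6; taking r > 0 gives r = 6

r = 6


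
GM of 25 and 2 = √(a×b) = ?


GM = √(25×2) = √50 = 7.0711

GM = 7.0711


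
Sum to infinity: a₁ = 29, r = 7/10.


S∞ = a₁/(1-r) = 29/(1 - 7/10)
= 29/(3/10)
= 290/3

S∞ = 290/3


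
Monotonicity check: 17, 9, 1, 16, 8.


Differences: -8, -8, 15, -8
Difference at position 3 is +15 (> 0) but position 1 is -8 (< 0) — sequence both rises and falls
→ NOT monotonic

Not monotonic


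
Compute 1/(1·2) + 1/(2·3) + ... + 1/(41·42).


1/(k(k+1)) = 1/k - 1/(k+1) (partial fractions)
Telescoping: Σ = 1 - 1/42 = 41/42

Sum = 41/42


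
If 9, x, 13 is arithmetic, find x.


AM = (9 + 13)/2 = 22/2 = 11

AM = 11


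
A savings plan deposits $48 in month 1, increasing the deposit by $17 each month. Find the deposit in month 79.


aₙ = a₁ + (n-1)d
= 48 + (79-1)×17
= 48 + 1326
= 1374

a_79 = 1374


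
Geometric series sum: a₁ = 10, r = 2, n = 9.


Sₙ = 10×(2^9 - 1)/(2 - 1)
= 10×(512 - 1)/1
= 10×511/1
= 5110

S_9 = 5110


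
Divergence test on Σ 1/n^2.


lim(n→∞) 1/n^2 = 0
lim aₙ = 0 → nth-term test is INCONCLUSIVE
(Need other tests; this is actually a convergent p-series with p=2 > 1)

Inconclusive (lim aₙ = 0; need another test)


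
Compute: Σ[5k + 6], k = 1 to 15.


Σ(5k+6) = 5·Σk + 6·n
= 5·120 + 6·15
= 600 + 90 = 690

Σ = 690


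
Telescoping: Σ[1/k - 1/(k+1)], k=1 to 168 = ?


Telescoping: adjacent terms cancel.
= 1/1 - 1/169
= 1 - 1/169 = 168/169

Sum = 168/169


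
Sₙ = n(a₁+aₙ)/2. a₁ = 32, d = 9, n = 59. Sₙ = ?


aₙ = 32 + (59-1)×9 = 554
Sₙ = n(a₁+aₙ)/2 = 59×(32+554)/2
= 59×586/2 = 17287

S_59 = 17287


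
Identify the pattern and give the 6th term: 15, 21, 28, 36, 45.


Pattern: triangular numbers: n(n+1)/2
Terms: 15, 21, 28, 36, 45
Next term = 55

Next term = 55


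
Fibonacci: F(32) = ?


Fibonacci sequence: 1, 1, 2, 3, 5, 8, 13, 21, 34, 55, 89, ...
F(32) = 2178309

F(32) = 2178309


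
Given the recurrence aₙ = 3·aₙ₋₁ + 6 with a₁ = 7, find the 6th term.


Computing step by step:
a_1 = 7
a_2 = 27
a_3 = 87
a_4 = 267
a_5 = 807
a_6 = 2427


a_6 = 2427


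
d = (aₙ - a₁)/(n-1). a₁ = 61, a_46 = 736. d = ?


d = (aₙ - a₁)/(n-1)
= (736 - 61)/(46-1)
= 675/45 = 15

d = 15


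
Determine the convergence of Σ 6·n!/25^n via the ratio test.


aₙ = 6·n!/25^n
a_{n+1}/aₙ = (n+1)!/25^(n+1) × 25^n/n!  (constant 6 cancels)
= (n+1)/25
L = lim(n→∞) (n+1)/25 = ∞
L > 1 → series DIVERGES

Diverges (ratio test: L = ∞ > 1)


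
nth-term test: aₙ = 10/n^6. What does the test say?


lim(n→∞) 10/n^6 = 0
lim aₙ = 0 → nth-term test is INCONCLUSIVE
(Need other tests; this is actually a convergent p-series with p=6 > 1)

Inconclusive (lim aₙ = 0; need another test)


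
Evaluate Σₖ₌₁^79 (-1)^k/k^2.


S = -1 + 1/4 - 1/9 + 1/16 - 1/25 + 1/36 - 1/49 + 1/64 ± ...
= -0.8225
(Full series converges to -π²/12 ≈ -0.8225)

S_79 = -0.8225


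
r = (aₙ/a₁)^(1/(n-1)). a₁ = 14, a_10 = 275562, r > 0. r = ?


r^(n-1) = aₙ/a₁
r^9 = 275562/14 = 19683
r = 19683^(1/9)
= 3

r = 3


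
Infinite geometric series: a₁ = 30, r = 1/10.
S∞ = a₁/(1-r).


S∞ = a₁/(1-r) = 30/(1 - 1/10)
= 30/(9/10)
= 100/3

S∞ = 100/3


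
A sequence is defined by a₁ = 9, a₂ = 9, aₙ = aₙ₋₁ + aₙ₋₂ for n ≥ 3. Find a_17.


Computing iteratively: 9, 9, 18, 27, 45, 72, 117, 189, 306, 495, 801, 1296, ...
a_17 = 14373

a_17 = 14373


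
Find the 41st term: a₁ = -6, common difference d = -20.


aₙ = a₁ + (n-1)d
= -6 + (41-1)×-20
= -6 - 800
= -806

a_41 = -806


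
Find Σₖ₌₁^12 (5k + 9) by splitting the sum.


Σ(5k+9) = 5·Σk + 9·n
= 5·78 + 9·12
= 390 + 108 = 498

Σ = 498


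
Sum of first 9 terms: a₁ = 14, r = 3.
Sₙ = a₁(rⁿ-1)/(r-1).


Sₙ = 14×(3^9 - 1)/(3 - 1)
= 14×(19683 - 1)/2
= 14×19682/2
= 137774

S_9 = 137774


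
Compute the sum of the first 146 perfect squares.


n = 146
n(n+1)(2n+1)/6 = 146×147×293/6
= 6288366/6 = 1048061

Σk² = 1048061


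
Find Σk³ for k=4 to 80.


Σₖ₌4^80 k³ = [80·81/2]² − [3·4/2]²
= 10497600 − 36 = 10497564

Σk³ = 10497564


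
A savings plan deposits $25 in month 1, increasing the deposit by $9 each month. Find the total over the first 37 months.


aₙ = 25 + (37-1)×9 = 349
Sₙ = n(a₁+aₙ)/2 = 37×(25+349)/2
= 37×374/2 = 6919

S_37 = 6919


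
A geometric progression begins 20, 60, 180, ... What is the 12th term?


aₙ = a₁·r^(n-1)
= 20×3^11
= 20×177147
= 3542940

a_12 = 3542940


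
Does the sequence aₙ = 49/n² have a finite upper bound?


a₁ = 49, a₂ = 49/4, a₃ = 49/9, ...
0 < aₙ ≤ 49 for all n ≥ 1
The sequence IS bounded

Bounded (0 < aₙ ≤ 49)


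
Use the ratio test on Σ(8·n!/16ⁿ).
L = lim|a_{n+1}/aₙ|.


aₙ = 8·n!/16^n
a_{n+1}/aₙ = (n+1)!/16^(n+1) × 16^n/n!  (constant 8 cancels)
= (n+1)/16
L = lim(n→∞) (n+1)/16 = ∞
L > 1 → series DIVERGES

Diverges (ratio test: L = ∞ > 1)


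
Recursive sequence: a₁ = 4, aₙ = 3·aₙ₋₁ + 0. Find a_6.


Computing step by step:
a_1 = 4
a_2 = 12
a_3 = 36
a_4 = 108
a_5 = 324
a_6 = 972


a_6 = 972


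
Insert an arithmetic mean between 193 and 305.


AM = (193 + 305)/2 = 498/2 = 249

AM = 249


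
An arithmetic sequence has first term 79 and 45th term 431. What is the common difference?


d = (aₙ - a₁)/(n-1)
= (431 - 79)/(45-1)
= 352/44 = 8

d = 8


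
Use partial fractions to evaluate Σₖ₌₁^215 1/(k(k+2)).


1/(k(k+2)) = (1/2)·(1/k - 1/(k+2)) (partial fractions)
Telescoping: Σ = (1/2)·(1 + 1/2 - 1/216 - 1/217) = 69875/93744

Sum = 69875/93744


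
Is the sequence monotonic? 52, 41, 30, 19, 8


Differences: -11, -11, -11, -11
All differences < 0 → strictly DECREASING

Monotonically decreasing


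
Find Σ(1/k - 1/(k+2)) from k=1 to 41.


Telescoping with gap 2: two head and two tail terms survive.
= (1 + 1/2) - (1/42 + 1/43)
= 3/2 - 1/42 - 1/43 = 1312/903

Sum = 1312/903


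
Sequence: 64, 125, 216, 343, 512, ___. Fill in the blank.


Pattern: perfect cubes: n³
Terms: 64, 125, 216, 343, 512
Next term = 729

Next term = 729


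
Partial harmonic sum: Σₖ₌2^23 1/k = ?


Σₖ₌2^23 1/k = 1/2 + 1/3 + 1/4 + ... + 1/23
= 325333835/118982864
≈ 2.7343

Sum = 325333835/118982864 ≈ 2.7343


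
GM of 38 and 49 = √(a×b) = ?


GM = √(38×49) = √1862 = 43.1509

GM = 43.1509


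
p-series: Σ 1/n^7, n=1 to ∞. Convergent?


p-series test: Σ c/n^p converges if p > 1, diverges if p ≤ 1 (constant c > 0 doesn't affect convergence).
p = 7
7 > 1 → CONVERGES

Converges (p = 7 > 1)


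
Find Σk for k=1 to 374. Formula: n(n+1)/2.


n(n+1)/2 = 374×375/2 = 140250/2 = 70125

Σk = 70125


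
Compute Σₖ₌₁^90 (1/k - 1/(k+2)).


Telescoping with gap 2: two head and two tail terms survive.
= (1 + 1/2) - (1/91 + 1/92)
= 3/2 - 1/91 - 1/92 = 12375/8372

Sum = 12375/8372


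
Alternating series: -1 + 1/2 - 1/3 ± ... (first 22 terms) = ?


S = -1 + 1/2 - 1/3 + 1/4 - 1/5 + 1/6 - 1/7 + 1/8 ± ...
= -0.6709
(Full series converges to -ln(2) ≈ -0.6931)

S_22 = -0.6709


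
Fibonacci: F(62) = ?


Fibonacci sequence: 1, 1, 2, 3, 5, 8, 13, 21, 34, 55, 89, ...
F(62) = 4052739537881

F(62) = 4052739537881


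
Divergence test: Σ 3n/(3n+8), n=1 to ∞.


lim(n→∞) 3n/(3n+8) = 3/3 = 1  (divide numerator and denominator by n)
lim aₙ = 1 ≠ 0 → series DIVERGES

Diverges (lim aₙ = 1 ≠ 0)


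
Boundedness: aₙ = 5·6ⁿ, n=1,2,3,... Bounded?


aₙ = 5·6ⁿ → as n→∞, aₙ→∞ (since base 6 > 1)
No finite upper bound exists
The sequence is UNBOUNDED

Unbounded (aₙ → ∞ as n → ∞)


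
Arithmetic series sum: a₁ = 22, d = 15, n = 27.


aₙ = 22 + (27-1)×15 = 412
Sₙ = n(a₁+aₙ)/2 = 27×(22+412)/2
= 27×434/2 = 5859

S_27 = 5859


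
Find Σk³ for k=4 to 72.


Σₖ₌4^72 k³ = [72·73/2]² − [3·4/2]²
= 6906384 − 36 = 6906348

Σk³ = 6906348


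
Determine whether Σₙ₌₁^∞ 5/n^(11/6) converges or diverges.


p-series test: Σ c/n^p converges if p > 1, diverges if p ≤ 1 (constant c > 0 doesn't affect convergence).
p = 11/6
11/6 > 1 → CONVERGES

Converges (p = 11/6 > 1)


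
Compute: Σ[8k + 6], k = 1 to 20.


Σ(8k+6) = 8·Σk + 6·n
= 8·210 + 6·20
= 1680 + 120 = 1800

Σ = 1800


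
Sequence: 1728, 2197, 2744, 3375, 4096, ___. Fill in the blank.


Pattern: perfect cubes: n³
Terms: 1728, 2197, 2744, 3375, 4096
Next term = 4913

Next term = 4913


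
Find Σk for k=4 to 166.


Σₖ₌4^166 k = Σₖ₌₁^166 k − Σₖ₌₁^3 k
= 166·167/2 − 3·4/2
= 13861 − 6 = 13855

Σk = 13855


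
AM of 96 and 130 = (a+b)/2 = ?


AM = (96 + 130)/2 = 226/2 = 113

AM = 113


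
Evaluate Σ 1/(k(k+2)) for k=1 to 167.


1/(k(k+2)) = (1/2)·(1/k - 1/(k+2)) (partial fractions)
Telescoping: Σ = (1/2)·(1 + 1/2 - 1/168 - 1/169) = 42251/56784

Sum = 42251/56784


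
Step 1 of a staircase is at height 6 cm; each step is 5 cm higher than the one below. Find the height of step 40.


aₙ = a₁ + (n-1)d
= 6 + (40-1)×5
= 6 + 195
= 201

a_40 = 201


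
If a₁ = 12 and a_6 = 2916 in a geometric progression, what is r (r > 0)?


r^(n-1) = aₙ/a₁
r^5 = 2916/12 = 243
r = 243^(1/5)
= 3

r = 3


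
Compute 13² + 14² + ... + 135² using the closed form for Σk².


Σₖ₌13^135 k² = Σₖ₌₁^135 k² − Σₖ₌₁^12 k²
= 135·136·271/6 − 12·13·25/6
= 829260 − 650 = 828610

Σk² = 828610


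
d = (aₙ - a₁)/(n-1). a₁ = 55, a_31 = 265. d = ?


d = (aₙ - a₁)/(n-1)
= (265 - 55)/(31-1)
= 210/30 = 7

d = 7


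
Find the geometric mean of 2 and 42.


GM = √(2×42) = √84 = 9.1652

GM = 9.1652


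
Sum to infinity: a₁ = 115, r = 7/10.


S∞ = a₁/(1-r) = 115/(1 - 7/10)
= 115/(3/10)
= 1150/3

S∞ = 1150/3


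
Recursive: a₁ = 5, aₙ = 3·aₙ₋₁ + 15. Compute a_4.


Computing step by step:
a_1 = 5
a_2 = 30
a_3 = 105
a_4 = 330


a_4 = 330


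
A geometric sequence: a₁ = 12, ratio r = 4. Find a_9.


aₙ = a₁·r^(n-1)
= 12×4^8
= 12×65536
= 786432

a_9 = 786432


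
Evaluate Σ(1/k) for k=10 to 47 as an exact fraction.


Σₖ₌10^47 1/k = 1/10 + 1/11 + 1/12 + ... + 1/47
= 712335561944504418743/442720643463713815200
≈ 1.609

Sum = 712335561944504418743/442720643463713815200 ≈ 1.609


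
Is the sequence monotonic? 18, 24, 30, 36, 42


Differences: 6, 6, 6, 6
All differences > 0 → strictly INCREASING

Monotonically increasing


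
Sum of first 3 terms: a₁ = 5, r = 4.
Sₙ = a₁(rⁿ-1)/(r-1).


Sₙ = 5×(4^3 - 1)/(4 - 1)
= 5×(64 - 1)/3
= 5×63/3
= 105

S_3 = 105


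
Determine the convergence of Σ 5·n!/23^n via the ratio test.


aₙ = 5·n!/23^n
a_{n+1}/aₙ = (n+1)!/23^(n+1) × 23^n/n!  (constant 5 cancels)
= (n+1)/23
L = lim(n→∞) (n+1)/23 = ∞
L > 1 → series DIVERGES

Diverges (ratio test: L = ∞ > 1)


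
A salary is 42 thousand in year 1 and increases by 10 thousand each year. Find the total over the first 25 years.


aₙ = 42 + (25-1)×10 = 282
Sₙ = n(a₁+aₙ)/2 = 25×(42+282)/2
= 25×324/2 = 4050

S_25 = 4050


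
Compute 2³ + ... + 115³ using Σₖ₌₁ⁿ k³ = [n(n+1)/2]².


Σₖ₌2^115 k³ = [115·116/2]² − [1·2/2]²
= 44488900 − 1 = 44488899

Σk³ = 44488899


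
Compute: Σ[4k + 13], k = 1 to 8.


Σ(4k+13) = 4·Σk + 13·n
= 4·36 + 13·8
= 144 + 104 = 248

Σ = 248


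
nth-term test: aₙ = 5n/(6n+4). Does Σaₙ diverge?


lim(n→∞) 5n/(6n+4) = 5/6 = 5/6  (divide numerator and denominator by n)
lim aₙ = 5/6 ≠ 0 → series DIVERGES

Diverges (lim aₙ = 5/6 ≠ 0)


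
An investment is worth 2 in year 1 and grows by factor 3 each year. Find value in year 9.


aₙ = a₁·r^(n-1)
= 2×3^8
= 2×6561
= 13122

a_9 = 13122


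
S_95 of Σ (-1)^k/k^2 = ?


S = -1 + 1/4 - 1/9 + 1/16 - 1/25 + 1/36 - 1/49 + 1/64 ± ...
= -0.8225
(Full series converges to -π²/12 ≈ -0.8225)

S_95 = -0.8225


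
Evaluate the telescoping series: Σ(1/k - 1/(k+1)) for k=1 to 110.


Telescoping: adjacent terms cancel.
= 1/1 - 1/111
= 1 - 1/111 = 110/111

Sum = 110/111


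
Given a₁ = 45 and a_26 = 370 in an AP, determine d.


d = (aₙ - a₁)/(n-1)
= (370 - 45)/(26-1)
= 325/25 = 13

d = 13


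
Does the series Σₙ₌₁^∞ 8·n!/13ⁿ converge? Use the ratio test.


aₙ = 8·n!/13^n
a_{n+1}/aₙ = (n+1)!/13^(n+1) × 13^n/n!  (constant 8 cancels)
= (n+1)/13
L = lim(n→∞) (n+1)/13 = ∞
L > 1 → series DIVERGES

Diverges (ratio test: L = ∞ > 1)


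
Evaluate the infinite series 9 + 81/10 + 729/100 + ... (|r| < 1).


S∞ = a₁/(1-r) = 9/(1 - 9/10)
= 9/(1/10)
= 90

S∞ = 90


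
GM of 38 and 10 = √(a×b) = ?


GM = √(38×10) = √380 = 19.4936

GM = 19.4936


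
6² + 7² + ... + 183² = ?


Σₖ₌6^183 k² = Σₖ₌₁^183 k² − Σₖ₌₁^5 k²
= 183·184·367/6 − 5·6·11/6
= 2059604 − 55 = 2059549

Σk² = 2059549


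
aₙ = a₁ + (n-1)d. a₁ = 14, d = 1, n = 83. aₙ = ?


aₙ = a₁ + (n-1)d
= 14 + (83-1)×1
= 14 + 82
= 96

a_83 = 96


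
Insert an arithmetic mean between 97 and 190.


AM = (97 + 190)/2 = 287/2 = 143.5

AM = 143.5


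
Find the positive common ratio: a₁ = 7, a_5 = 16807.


r^(n-1) = aₙ/a₁
r^4 = 16807/7 = 2401
r = 2401^(1/4)
= ±7; taking r > 0 gives r = 7

r = 7


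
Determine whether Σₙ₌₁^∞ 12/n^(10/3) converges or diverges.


p-series test: Σ c/n^p converges if p > 1, diverges if p ≤ 1 (constant c > 0 doesn't affect convergence).
p = 10/3
10/3 > 1 → CONVERGES

Converges (p = 10/3 > 1)


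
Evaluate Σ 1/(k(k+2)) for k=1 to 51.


1/(k(k+2)) = (1/2)·(1/k - 1/(k+2)) (partial fractions)
Telescoping: Σ = (1/2)·(1 + 1/2 - 1/52 - 1/53) = 4029/5512

Sum = 4029/5512


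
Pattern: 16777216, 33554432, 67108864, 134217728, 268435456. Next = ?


Pattern: powers of 2: 2ⁿ
Terms: 16777216, 33554432, 67108864, 134217728, 268435456
Next term = 536870912

Next term = 536870912


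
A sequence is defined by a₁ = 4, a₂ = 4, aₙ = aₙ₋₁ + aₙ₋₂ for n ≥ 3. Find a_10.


Computing iteratively: 4, 4, 8, 12, 20, 32, 52, 84, 136, 220
a_10 = 220

a_10 = 220


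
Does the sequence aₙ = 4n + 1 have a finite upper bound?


aₙ = 4n + 1 → as n→∞, aₙ→∞
No finite upper bound exists
The sequence is UNBOUNDED

Unbounded (aₙ → ∞ as n → ∞)


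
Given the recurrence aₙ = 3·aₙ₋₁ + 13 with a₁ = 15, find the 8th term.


Computing step by step:
a_1 = 15
a_2 = 58
a_3 = 187
a_4 = 574
a_5 = 1735
a_6 = 5218
a_7 = 15667
a_8 = 47014


a_8 = 47014


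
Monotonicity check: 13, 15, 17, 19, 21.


Differences: 2, 2, 2, 2
All differences > 0 → strictly INCREASING

Monotonically increasing


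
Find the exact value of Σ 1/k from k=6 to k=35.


Σₖ₌6^35 1/k = 1/6 + 1/7 + 1/8 + ... + 1/35
= 24462593109589/13127595717600
≈ 1.8634

Sum = 24462593109589/13127595717600 ≈ 1.8634


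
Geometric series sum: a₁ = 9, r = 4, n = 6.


Sₙ = 9×(4^6 - 1)/(4 - 1)
= 9×(4096 - 1)/3
= 9×4095/3
= 12285

S_6 = 12285


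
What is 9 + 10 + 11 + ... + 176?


Σₖ₌9^176 k = Σₖ₌₁^176 k − Σₖ₌₁^8 k
= 176·177/2 − 8·9/2
= 15576 − 36 = 15540

Σk = 15540


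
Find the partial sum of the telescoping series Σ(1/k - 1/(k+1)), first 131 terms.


Telescoping: adjacent terms cancel.
= 1/1 - 1/132
= 1 - 1/132 = 131/132

Sum = 131/132


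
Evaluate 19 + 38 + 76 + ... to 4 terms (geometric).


Sₙ = 19×(2^4 - 1)/(2 - 1)
= 19×(16 - 1)/1
= 19×15/1
= 285

S_4 = 285


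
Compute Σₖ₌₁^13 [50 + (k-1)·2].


aₙ = 50 + (13-1)×2 = 74
Sₙ = n(a₁+aₙ)/2 = 13×(50+74)/2
= 13×124/2 = 806

S_13 = 806


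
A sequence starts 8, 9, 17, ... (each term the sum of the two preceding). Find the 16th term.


Computing iteratively: 8, 9, 17, 26, 43, 69, 112, 181, 293, 474, 767, 1241, ...
a_16 = 8506

a_16 = 8506


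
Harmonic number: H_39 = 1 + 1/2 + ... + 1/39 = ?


H_39 = 1/1 + 1/2 + 1/3 + ... + 1/39
= 2066035355155033/485721041551200
≈ 4.2535

H_39 = 2066035355155033/485721041551200 ≈ 4.2535


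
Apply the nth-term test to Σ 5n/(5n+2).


lim(n→∞) 5n/(5n+2) = 5/5 = 1  (divide numerator and denominator by n)
lim aₙ = 1 ≠ 0 → series DIVERGES

Diverges (lim aₙ = 1 ≠ 0)


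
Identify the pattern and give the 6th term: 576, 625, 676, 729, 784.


Pattern: perfect squares: n²
Terms: 576, 625, 676, 729, 784
Next term = 841

Next term = 841


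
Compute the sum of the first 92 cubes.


n(n+1)/2 = 92×93/2 = 4278
Σk³ = 4278² = 18301284

Σk³ = 18301284


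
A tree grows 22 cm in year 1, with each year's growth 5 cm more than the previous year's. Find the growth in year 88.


aₙ = a₁ + (n-1)d
= 22 + (88-1)×5
= 22 + 435
= 457

a_88 = 457


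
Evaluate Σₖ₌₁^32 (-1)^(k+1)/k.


S = 1 - 1/2 + 1/3 - 1/4 + 1/5 - 1/6 + 1/7 - 1/8 ± ...
= 0.6778
(Full series converges to +ln(2) ≈ +0.6931)

S_32 = 0.6778


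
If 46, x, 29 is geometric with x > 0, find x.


GM = √(46×29) = √1334 = 36.524

GM = 36.524


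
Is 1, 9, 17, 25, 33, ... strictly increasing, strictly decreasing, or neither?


Differences: 8, 8, 8, 8
All differences > 0 → strictly INCREASING

Monotonically increasing


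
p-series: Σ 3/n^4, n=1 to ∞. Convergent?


p-series test: Σ c/n^p converges if p > 1, diverges if p ≤ 1 (constant c > 0 doesn't affect convergence).
p = 4
4 > 1 → CONVERGES

Converges (p = 4 > 1)


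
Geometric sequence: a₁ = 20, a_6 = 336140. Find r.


r^(n-1) = aₙ/a₁
r^5 = 336140/20 = 16807
r = 16807^(1/5)
= 7

r = 7


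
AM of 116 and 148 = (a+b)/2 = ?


AM = (116 + 148)/2 = 264/2 = 132

AM = 132


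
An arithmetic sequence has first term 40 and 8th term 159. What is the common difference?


d = (aₙ - a₁)/(n-1)
= (159 - 40)/(8-1)
= 119/7 = 17

d = 17


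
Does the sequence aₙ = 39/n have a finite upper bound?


a₁ = 39, a₂ = 39/2, a₃ = 39/3, ...
0 < aₙ ≤ 39 for all n ≥ 1
Lower bound: 0, Upper bound: 39
The sequence IS bounded

Bounded (0 < aₙ ≤ 39)


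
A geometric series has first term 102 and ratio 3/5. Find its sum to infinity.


S∞ = a₁/(1-r) = 102/(1 - 3/5)
= 102/(2/5)
= 255

S∞ = 255


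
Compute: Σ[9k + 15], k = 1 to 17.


Σ(9k+15) = 9·Σk + 15·n
= 9·153 + 15·17
= 1377 + 255 = 1632

Σ = 1632


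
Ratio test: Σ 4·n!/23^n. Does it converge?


aₙ = 4·n!/23^n
a_{n+1}/aₙ = (n+1)!/23^(n+1) × 23^n/n!  (constant 4 cancels)
= (n+1)/23
L = lim(n→∞) (n+1)/23 = ∞
L > 1 → series DIVERGES

Diverges (ratio test: L = ∞ > 1)


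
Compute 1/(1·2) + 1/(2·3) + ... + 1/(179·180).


1/(k(k+1)) = 1/k - 1/(k+1) (partial fractions)
Telescoping: Σ = 1 - 1/180 = 179/180

Sum = 179/180


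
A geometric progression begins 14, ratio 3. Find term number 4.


aₙ = a₁·r^(n-1)
= 14×3^3
= 14×27
= 378

a_4 = 378


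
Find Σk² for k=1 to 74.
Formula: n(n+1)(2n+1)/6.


n = 74
n(n+1)(2n+1)/6 = 74×75×149/6
= 826950/6 = 137825

Σk² = 137825


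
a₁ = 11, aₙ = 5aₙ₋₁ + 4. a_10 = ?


Computing step by step:
a_1 = 11
a_2 = 59
a_3 = 299
a_4 = 1499
a_5 = 7499
a_6 = 37499
a_7 = 187499
a_8 = 937499
a_9 = 4687499
a_10 = 23437499


a_10 = 23437499


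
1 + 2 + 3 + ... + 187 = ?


n(n+1)/2 = 187×188/2 = 35156/2 = 17578

Σk = 17578


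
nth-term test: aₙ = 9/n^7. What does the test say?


lim(n→∞) 9/n^7 = 0
lim aₙ = 0 → nth-term test is INCONCLUSIVE
(Need other tests; this is actually a convergent p-series with p=7 > 1)

Inconclusive (lim aₙ = 0; need another test)


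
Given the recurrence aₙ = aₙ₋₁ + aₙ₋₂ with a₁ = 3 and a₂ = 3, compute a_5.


Computing iteratively: 3, 3, 6, 9, 15
a_5 = 15

a_5 = 15


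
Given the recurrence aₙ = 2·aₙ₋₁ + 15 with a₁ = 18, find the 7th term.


Computing step by step:
a_1 = 18
a_2 = 51
a_3 = 117
a_4 = 249
a_5 = 513
a_6 = 1041
a_7 = 2097


a_7 = 2097


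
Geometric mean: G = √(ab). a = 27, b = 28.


GM = √(27×28) = √756 = 27.4955

GM = 27.4955


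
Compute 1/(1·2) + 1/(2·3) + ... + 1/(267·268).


1/(k(k+1)) = 1/k - 1/(k+1) (partial fractions)
Telescoping: Σ = 1 - 1/268 = 267/268

Sum = 267/268


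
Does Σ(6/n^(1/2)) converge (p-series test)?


p-series test: Σ c/n^p converges if p > 1, diverges if p ≤ 1 (constant c > 0 doesn't affect convergence).
p = 1/2
1/2 ≤ 1 → DIVERGES

Diverges (p = 1/2 ≤ 1)


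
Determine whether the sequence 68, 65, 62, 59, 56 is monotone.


Differences: -3, -3, -3, -3
All differences < 0 → strictly DECREASING

Monotonically decreasing


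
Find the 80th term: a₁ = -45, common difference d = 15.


aₙ = a₁ + (n-1)d
= -45 + (80-1)×15
= -45 + 1185
= 1140

a_80 = 1140


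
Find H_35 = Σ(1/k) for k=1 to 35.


H_35 = 1/1 + 1/2 + 1/3 + ... + 1/35
= 54437269998109/13127595717600
≈ 4.1468

H_35 = 54437269998109/13127595717600 ≈ 4.1468


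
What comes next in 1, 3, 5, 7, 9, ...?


Pattern: arithmetic (d=2)
Terms: 1, 3, 5, 7, 9
Next term = 11

Next term = 11


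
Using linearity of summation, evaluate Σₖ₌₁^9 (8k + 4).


Σ(8k+4) = 8·Σk + 4·n
= 8·45 + 4·9
= 360 + 36 = 396

Σ = 396


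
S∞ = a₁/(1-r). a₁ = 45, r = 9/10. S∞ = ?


S∞ = a₁/(1-r) = 45/(1 - 9/10)
= 45/(1/10)
= 450

S∞ = 450


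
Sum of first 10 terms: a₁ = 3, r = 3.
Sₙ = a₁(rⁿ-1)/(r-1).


Sₙ = 3×(3^10 - 1)/(3 - 1)
= 3×(59049 - 1)/2
= 3×59048/2
= 88572

S_10 = 88572


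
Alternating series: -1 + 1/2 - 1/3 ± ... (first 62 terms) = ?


S = -1 + 1/2 - 1/3 + 1/4 - 1/5 + 1/6 - 1/7 + 1/8 ± ...
= -0.6851
(Full series converges to -ln(2) ≈ -0.6931)

S_62 = -0.6851


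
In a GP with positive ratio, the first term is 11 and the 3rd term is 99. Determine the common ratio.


r^(n-1) = aₙ/a₁
r^2 = 99/11 = 9
r = 9^(1/2)
= ±3; taking r > 0 gives r = 3

r = 3


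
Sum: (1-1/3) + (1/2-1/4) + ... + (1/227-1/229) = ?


Telescoping with gap 2: two head and two tail terms survive.
= (1 + 1/2) - (1/228 + 1/229)
= 3/2 - 1/228 - 1/229 = 77861/52212

Sum = 77861/52212


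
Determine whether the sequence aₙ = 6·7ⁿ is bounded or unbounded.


aₙ = 6·7ⁿ → as n→∞, aₙ→∞ (since base 7 > 1)
No finite upper bound exists
The sequence is UNBOUNDED

Unbounded (aₙ → ∞ as n → ∞)


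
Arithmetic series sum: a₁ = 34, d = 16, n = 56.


aₙ = 34 + (56-1)×16 = 914
Sₙ = n(a₁+aₙ)/2 = 56×(34+914)/2
= 56×948/2 = 26544

S_56 = 26544


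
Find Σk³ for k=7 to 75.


Σₖ₌7^75 k³ = [75·76/2]² − [6·7/2]²
= 8122500 − 441 = 8122059

Σk³ = 8122059


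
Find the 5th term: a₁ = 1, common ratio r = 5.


aₙ = a₁·r^(n-1)
= 1×5^4
= 1×625
= 625

a_5 = 625


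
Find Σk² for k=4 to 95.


Σₖ₌4^95 k² = Σₖ₌₁^95 k² − Σₖ₌₁^3 k²
= 95·96·191/6 − 3·4·7/6
= 290320 − 14 = 290306

Σk² = 290306


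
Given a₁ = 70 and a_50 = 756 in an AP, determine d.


d = (aₙ - a₁)/(n-1)
= (756 - 70)/(50-1)
= 686/49 = 14

d = 14


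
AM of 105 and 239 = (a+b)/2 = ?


AM = (105 + 239)/2 = 344/2 = 172

AM = 172


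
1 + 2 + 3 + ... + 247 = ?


n(n+1)/2 = 247×248/2 = 61256/2 = 30628

Σk = 30628


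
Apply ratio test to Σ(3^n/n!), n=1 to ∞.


aₙ = 3^n/n!
a_{n+1}/aₙ = 3^(n+1)/(n+1)! × n!/3^n
= 3/(n+1)
L = lim(n→∞) 3/(n+1) = 0
L < 1 → series CONVERGES

Converges (ratio test: L = 0 < 1)


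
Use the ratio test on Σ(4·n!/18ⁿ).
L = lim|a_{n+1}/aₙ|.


aₙ = 4·n!/18^n
a_{n+1}/aₙ = (n+1)!/18^(n+1) × 18^n/n!  (constant 4 cancels)
= (n+1)/18
L = lim(n→∞) (n+1)/18 = ∞
L > 1 → series DIVERGES

Diverges (ratio test: L = ∞ > 1)


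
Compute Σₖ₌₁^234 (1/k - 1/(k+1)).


Telescoping: adjacent terms cancel.
= 1/1 - 1/235
= 1 - 1/235 = 234/235

Sum = 234/235


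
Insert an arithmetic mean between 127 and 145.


AM = (127 + 145)/2 = 272/2 = 136

AM = 136


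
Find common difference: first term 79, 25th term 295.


d = (aₙ - a₁)/(n-1)
= (295 - 79)/(25-1)
= 216/24 = 9

d = 9


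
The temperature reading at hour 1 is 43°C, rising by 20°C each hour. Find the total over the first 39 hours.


aₙ = 43 + (39-1)×20 = 803
Sₙ = n(a₁+aₙ)/2 = 39×(43+803)/2
= 39×846/2 = 16497

S_39 = 16497


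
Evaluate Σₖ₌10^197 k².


Σₖ₌10^197 k² = Σₖ₌₁^197 k² − Σₖ₌₁^9 k²
= 197·198·395/6 − 9·10·19/6
= 2567895 − 285 = 2567610

Σk² = 2567610


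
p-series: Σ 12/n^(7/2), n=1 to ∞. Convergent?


p-series test: Σ c/n^p converges if p > 1, diverges if p ≤ 1 (constant c > 0 doesn't affect convergence).
p = 7/2
7/2 > 1 → CONVERGES

Converges (p = 7/2 > 1)


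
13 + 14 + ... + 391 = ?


Σₖ₌13^391 k = Σₖ₌₁^391 k − Σₖ₌₁^12 k
= 391·392/2 − 12·13/2
= 76636 − 78 = 76558

Σk = 76558


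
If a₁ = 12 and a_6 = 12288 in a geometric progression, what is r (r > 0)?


r^(n-1) = aₙ/a₁
r^5 = 12288/12 = 1024
r = 1024^(1/5)
= 4

r = 4


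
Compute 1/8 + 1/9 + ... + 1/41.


Σₖ₌8^41 1/k = 1/8 + 1/9 + 1/10 + ... + 1/41
= 4865059788227699/2844937529085600
≈ 1.7101

Sum = 4865059788227699/2844937529085600 ≈ 1.7101


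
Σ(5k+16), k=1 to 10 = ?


Σ(5k+16) = 5·Σk + 16·n
= 5·55 + 16·10
= 275 + 160 = 435

Σ = 435


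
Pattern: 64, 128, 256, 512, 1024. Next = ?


Pattern: powers of 2: 2ⁿ
Terms: 64, 128, 256, 512, 1024
Next term = 2048

Next term = 2048


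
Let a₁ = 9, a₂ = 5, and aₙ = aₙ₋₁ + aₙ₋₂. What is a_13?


Computing iteratively: 9, 5, 14, 19, 33, 52, 85, 137, 222, 359, 581, 940, ...
a_13 = 1521

a_13 = 1521


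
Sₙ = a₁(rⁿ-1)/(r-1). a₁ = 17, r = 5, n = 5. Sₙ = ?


Sₙ = 17×(5^5 - 1)/(5 - 1)
= 17×(3125 - 1)/4
= 17×3124/4
= 13277

S_5 = 13277


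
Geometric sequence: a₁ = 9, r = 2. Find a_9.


aₙ = a₁·r^(n-1)
= 9×2^8
= 9×256
= 2304

a_9 = 2304


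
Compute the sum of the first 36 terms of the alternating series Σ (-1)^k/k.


S = -1 + 1/2 - 1/3 + 1/4 - 1/5 + 1/6 - 1/7 + 1/8 ± ...
= -0.6795
(Full series converges to -ln(2) ≈ -0.6931)

S_36 = -0.6795


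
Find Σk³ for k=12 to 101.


Σₖ₌12^101 k³ = [101·102/2]² − [11·12/2]²
= 26532801 − 4356 = 26528445

Σk³ = 26528445


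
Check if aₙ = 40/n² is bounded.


a₁ = 40, a₂ = 40/4, a₃ = 40/9, ...
0 < aₙ ≤ 40 for all n ≥ 1
The sequence IS bounded

Bounded (0 < aₙ ≤ 40)


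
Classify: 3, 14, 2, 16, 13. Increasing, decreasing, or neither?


Differences: 11, -12, 14, -3
Difference at position 1 is +11 (> 0) but position 2 is -12 (< 0) — sequence both rises and falls
→ NOT monotonic

Not monotonic


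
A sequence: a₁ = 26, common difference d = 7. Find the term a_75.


aₙ = a₁ + (n-1)d
= 26 + (75-1)×7
= 26 + 518
= 544

a_75 = 544


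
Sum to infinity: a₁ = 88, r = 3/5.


S∞ = a₁/(1-r) = 88/(1 - 3/5)
= 88/(2/5)
= 220

S∞ = 220


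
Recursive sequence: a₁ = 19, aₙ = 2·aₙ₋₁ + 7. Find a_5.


Computing step by step:
a_1 = 19
a_2 = 45
a_3 = 97
a_4 = 201
a_5 = 409


a_5 = 409


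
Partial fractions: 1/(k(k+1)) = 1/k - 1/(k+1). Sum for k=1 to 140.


1/(k(k+1)) = 1/k - 1/(k+1) (partial fractions)
Telescoping: Σ = 1 - 1/141 = 140/141

Sum = 140/141


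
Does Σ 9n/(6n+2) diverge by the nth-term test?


lim(n→∞) 9n/(6n+2) = 9/6 = 3/2  (divide numerator and denominator by n)
lim aₙ = 3/2 ≠ 0 → series DIVERGES

Diverges (lim aₙ = 3/2 ≠ 0)


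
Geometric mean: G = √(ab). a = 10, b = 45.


GM = √(10×45) = √450 = 21.2132

GM = 21.2132


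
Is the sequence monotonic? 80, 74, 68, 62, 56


Differences: -6, -6, -6, -6
All differences < 0 → strictly DECREASING

Monotonically decreasing


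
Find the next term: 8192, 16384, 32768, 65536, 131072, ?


Pattern: powers of 2: 2ⁿ
Terms: 8192, 16384, 32768, 65536, 131072
Next term = 262144

Next term = 262144


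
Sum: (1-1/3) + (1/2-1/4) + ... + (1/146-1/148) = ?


Telescoping with gap 2: two head and two tail terms survive.
= (1 + 1/2) - (1/147 + 1/148)
= 3/2 - 1/147 - 1/148 = 32339/21756

Sum = 32339/21756


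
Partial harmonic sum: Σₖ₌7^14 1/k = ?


Σₖ₌7^14 1/k = 1/7 + 1/8 + 1/9 + 1/10 + 1/11 + 1/12 + 1/13 + 1/14
= 288851/360360
≈ 0.8016

Sum = 288851/360360 ≈ 0.8016


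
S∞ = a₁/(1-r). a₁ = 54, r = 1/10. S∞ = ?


S∞ = a₁/(1-r) = 54/(1 - 1/10)
= 54/(9/10)
= 60

S∞ = 60


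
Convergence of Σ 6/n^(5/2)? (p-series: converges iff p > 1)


p-series test: Σ c/n^p converges if p > 1, diverges if p ≤ 1 (constant c > 0 doesn't affect convergence).
p = 5/2
5/2 > 1 → CONVERGES

Converges (p = 5/2 > 1)


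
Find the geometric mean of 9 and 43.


GM = √(9×43) = √387 = 19.6723

GM = 19.6723


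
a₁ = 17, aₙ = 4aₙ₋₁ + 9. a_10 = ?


Computing step by step:
a_1 = 17
a_2 = 77
a_3 = 317
a_4 = 1277
a_5 = 5117
a_6 = 20477
a_7 = 81917
a_8 = 327677
a_9 = 1310717
a_10 = 5242877


a_10 = 5242877


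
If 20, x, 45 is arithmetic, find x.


AM = (20 + 45)/2 = 65/2 = 32.5

AM = 32.5


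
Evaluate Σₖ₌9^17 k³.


Σₖ₌9^17 k³ = [17·18/2]² − [8·9/2]²
= 23409 − 1296 = 22113

Σk³ = 22113


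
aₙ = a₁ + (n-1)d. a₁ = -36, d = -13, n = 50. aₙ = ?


aₙ = a₁ + (n-1)d
= -36 + (50-1)×-13
= -36 - 637
= -673

a_50 = -673


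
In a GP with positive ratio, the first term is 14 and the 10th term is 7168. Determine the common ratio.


r^(n-1) = aₙ/a₁
r^9 = 7168/14 = 512
r = 512^(1/9)
= 2

r = 2


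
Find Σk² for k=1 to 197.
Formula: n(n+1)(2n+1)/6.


n = 197
n(n+1)(2n+1)/6 = 197×198×395/6
= 15407370/6 = 2567895

Σk² = 2567895


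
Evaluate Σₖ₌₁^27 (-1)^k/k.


S = -1 + 1/2 - 1/3 + 1/4 - 1/5 + 1/6 - 1/7 + 1/8 ± ...
= -0.7113
(Full series converges to -ln(2) ≈ -0.6931)

S_27 = -0.7113


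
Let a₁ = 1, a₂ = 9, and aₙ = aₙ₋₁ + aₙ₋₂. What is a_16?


Computing iteratively: 1, 9, 10, 19, 29, 48, 77, 125, 202, 327, 529, 856, ...
a_16 = 5867

a_16 = 5867


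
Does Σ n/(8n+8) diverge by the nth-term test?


lim(n→∞) n/(8n+8) = 1/8 = 1/8  (divide numerator and denominator by n)
lim aₙ = 1/8 ≠ 0 → series DIVERGES

Diverges (lim aₙ = 1/8 ≠ 0)


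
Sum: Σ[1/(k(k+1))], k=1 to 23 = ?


1/(k(k+1)) = 1/k - 1/(k+1) (partial fractions)
Telescoping: Σ = 1 - 1/24 = 23/24

Sum = 23/24


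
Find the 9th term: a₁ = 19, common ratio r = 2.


aₙ = a₁·r^(n-1)
= 19×2^8
= 19×256
= 4864

a_9 = 4864


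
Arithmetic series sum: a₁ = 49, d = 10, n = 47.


aₙ = 49 + (47-1)×10 = 509
Sₙ = n(a₁+aₙ)/2 = 47×(49+509)/2
= 47×558/2 = 13113

S_47 = 13113


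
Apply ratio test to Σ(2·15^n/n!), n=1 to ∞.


aₙ = 2·15^n/n!
a_{n+1}/aₙ = 15^(n+1)/(n+1)! × n!/15^n  (constant 2 cancels)
= 15/(n+1)
L = lim(n→∞) 15/(n+1) = 0
L < 1 → series CONVERGES

Converges (ratio test: L = 0 < 1)


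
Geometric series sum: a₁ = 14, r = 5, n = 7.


Sₙ = 14×(5^7 - 1)/(5 - 1)
= 14×(78125 - 1)/4
= 14×78124/4
= 273434

S_7 = 273434


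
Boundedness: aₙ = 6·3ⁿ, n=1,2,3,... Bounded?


aₙ = 6·3ⁿ → as n→∞, aₙ→∞ (since base 3 > 1)
No finite upper bound exists
The sequence is UNBOUNDED

Unbounded (aₙ → ∞ as n → ∞)


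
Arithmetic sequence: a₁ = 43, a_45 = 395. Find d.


d = (aₙ - a₁)/(n-1)
= (395 - 43)/(45-1)
= 352/44 = 8

d = 8


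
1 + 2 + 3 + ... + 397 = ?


n(n+1)/2 = 397×398/2 = 158006/2 = 79003

Σk = 79003


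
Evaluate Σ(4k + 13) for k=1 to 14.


Σ(4k+13) = 4·Σk + 13·n
= 4·105 + 13·14
= 420 + 182 = 602

Σ = 602


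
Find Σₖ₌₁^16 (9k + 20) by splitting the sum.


Σ(9k+20) = 9·Σk + 20·n
= 9·136 + 20·16
= 1224 + 320 = 1544

Σ = 1544


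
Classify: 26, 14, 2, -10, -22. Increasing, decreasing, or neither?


Differences: -12, -12, -12, -12
All differences < 0 → strictly DECREASING

Monotonically decreasing


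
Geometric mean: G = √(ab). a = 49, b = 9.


GM = √(49×9) = √441 = 21

GM = 21


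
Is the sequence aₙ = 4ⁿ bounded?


aₙ = 4ⁿ → as n→∞, aₙ→∞ (since base 4 > 1)
No finite upper bound exists
The sequence is UNBOUNDED

Unbounded (aₙ → ∞ as n → ∞)


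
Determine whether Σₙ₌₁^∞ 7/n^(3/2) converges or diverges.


p-series test: Σ c/n^p converges if p > 1, diverges if p ≤ 1 (constant c > 0 doesn't affect convergence).
p = 3/2
3/2 > 1 → CONVERGES

Converges (p = 3/2 > 1)


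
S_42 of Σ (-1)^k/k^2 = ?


S = -1 + 1/4 - 1/9 + 1/16 - 1/25 + 1/36 - 1/49 + 1/64 ± ...
= -0.8222
(Full series converges to -π²/12 ≈ -0.8225)

S_42 = -0.8222


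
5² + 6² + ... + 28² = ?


Σₖ₌5^28 k² = Σₖ₌₁^28 k² − Σₖ₌₁^4 k²
= 28·29·57/6 − 4·5·9/6
= 7714 − 30 = 7684

Σk² = 7684


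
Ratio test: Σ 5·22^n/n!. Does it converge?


aₙ = 5·22^n/n!
a_{n+1}/aₙ = 22^(n+1)/(n+1)! × n!/22^n  (constant 5 cancels)
= 22/(n+1)
L = lim(n→∞) 22/(n+1) = 0
L < 1 → series CONVERGES

Converges (ratio test: L = 0 < 1)


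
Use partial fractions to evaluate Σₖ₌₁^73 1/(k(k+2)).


1/(k(k+2)) = (1/2)·(1/k - 1/(k+2)) (partial fractions)
Telescoping: Σ = (1/2)·(1 + 1/2 - 1/74 - 1/75) = 2044/2775

Sum = 2044/2775


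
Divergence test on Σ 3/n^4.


lim(n→∞) 3/n^4 = 0
lim aₙ = 0 → nth-term test is INCONCLUSIVE
(Need other tests; this is actually a convergent p-series with p=4 > 1)

Inconclusive (lim aₙ = 0; need another test)


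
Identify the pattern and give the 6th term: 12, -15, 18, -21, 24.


Pattern: alternating sign, magnitude arithmetic (d=3)
Terms: 12, -15, 18, -21, 24
Next term = -27

Next term = -27


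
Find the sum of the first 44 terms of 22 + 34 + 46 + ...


aₙ = 22 + (44-1)×12 = 538
Sₙ = n(a₁+aₙ)/2 = 44×(22+538)/2
= 44×560/2 = 12320

S_44 = 12320


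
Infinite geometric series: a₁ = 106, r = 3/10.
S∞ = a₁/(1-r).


S∞ = a₁/(1-r) = 106/(1 - 3/10)
= 106/(7/10)
= 1060/7

S∞ = 1060/7


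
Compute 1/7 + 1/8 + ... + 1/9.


Σₖ₌7^9 1/k = 1/7 + 1/8 + 1/9
= 191/504
≈ 0.379

Sum = 191/504 ≈ 0.379


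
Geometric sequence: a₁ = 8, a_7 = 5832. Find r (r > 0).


r^(n-1) = aₙ/a₁
r^6 = 5832/8 = 729
r = 729^(1/6)
= ±3; taking r > 0 gives r = 3

r = 3


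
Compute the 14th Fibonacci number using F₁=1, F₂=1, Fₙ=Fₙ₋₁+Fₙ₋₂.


Fibonacci sequence: 1, 1, 2, 3, 5, 8, 13, 21, 34, 55, 89, ...
F(14) = 377

F(14) = 377


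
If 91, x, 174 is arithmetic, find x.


AM = (91 + 174)/2 = 265/2 = 132.5

AM = 132.5


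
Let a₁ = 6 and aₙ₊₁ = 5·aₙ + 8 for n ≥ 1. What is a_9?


Computing step by step:
a_1 = 6
a_2 = 38
a_3 = 198
a_4 = 998
a_5 = 4998
a_6 = 24998
a_7 = 124998
a_8 = 624998
a_9 = 3124998


a_9 = 3124998


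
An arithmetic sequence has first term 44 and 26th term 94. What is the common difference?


d = (aₙ - a₁)/(n-1)
= (94 - 44)/(26-1)
= 50/25 = 2

d = 2


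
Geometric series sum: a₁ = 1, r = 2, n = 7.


Sₙ = 1×(2^7 - 1)/(2 - 1)
= 1×(128 - 1)/1
= 1×127/1
= 127

S_7 = 127


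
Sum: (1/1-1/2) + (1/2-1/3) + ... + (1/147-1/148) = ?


Telescoping: adjacent terms cancel.
= 1/1 - 1/148
= 1 - 1/148 = 147/148

Sum = 147/148


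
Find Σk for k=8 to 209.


Σₖ₌8^209 k = Σₖ₌₁^209 k − Σₖ₌₁^7 k
= 209·210/2 − 7·8/2
= 21945 − 28 = 21917

Σk = 21917


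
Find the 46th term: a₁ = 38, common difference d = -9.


aₙ = a₁ + (n-1)d
= 38 + (46-1)×-9
= 38 - 405
= -367

a_46 = -367


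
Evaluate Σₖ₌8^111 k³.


Σₖ₌8^111 k³ = [111·112/2]² − [7·8/2]²
= 38638656 − 784 = 38637872

Σk³ = 38637872


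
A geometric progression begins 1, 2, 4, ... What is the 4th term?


aₙ = a₁·r^(n-1)
= 1×2^3
= 1×8
= 8

a_4 = 8


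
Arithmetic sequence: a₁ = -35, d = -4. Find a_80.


aₙ = a₁ + (n-1)d
= -35 + (80-1)×-4
= -35 - 316
= -351

a_80 = -351


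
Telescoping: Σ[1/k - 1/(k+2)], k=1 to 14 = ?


Telescoping with gap 2: two head and two tail terms survive.
= (1 + 1/2) - (1/15 + 1/16)
= 3/2 - 1/15 - 1/16 = 329/240

Sum = 329/240


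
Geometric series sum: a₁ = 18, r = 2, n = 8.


Sₙ = 18×(2^8 - 1)/(2 - 1)
= 18×(256 - 1)/1
= 18×255/1
= 4590

S_8 = 4590


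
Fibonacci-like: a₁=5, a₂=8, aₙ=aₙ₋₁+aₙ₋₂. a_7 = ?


Computing iteratively: 5, 8, 13, 21, 34, 55, 89
a_7 = 89

a_7 = 89


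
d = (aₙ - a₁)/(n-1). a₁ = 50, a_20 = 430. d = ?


d = (aₙ - a₁)/(n-1)
= (430 - 50)/(20-1)
= 380/19 = 20

d = 20


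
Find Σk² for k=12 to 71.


Σₖ₌12^71 k² = Σₖ₌₁^71 k² − Σₖ₌₁^11 k²
= 71·72·143/6 − 11·12·23/6
= 121836 − 506 = 121330

Σk² = 121330


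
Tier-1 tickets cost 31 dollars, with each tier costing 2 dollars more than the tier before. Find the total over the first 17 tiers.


aₙ = 31 + (17-1)×2 = 63
Sₙ = n(a₁+aₙ)/2 = 17×(31+63)/2
= 17×94/2 = 799

S_17 = 799


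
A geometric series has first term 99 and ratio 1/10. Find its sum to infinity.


S∞ = a₁/(1-r) = 99/(1 - 1/10)
= 99/(9/10)
= 110

S∞ = 110


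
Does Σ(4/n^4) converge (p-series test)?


p-series test: Σ c/n^p converges if p > 1, diverges if p ≤ 1 (constant c > 0 doesn't affect convergence).
p = 4
4 > 1 → CONVERGES

Converges (p = 4 > 1)


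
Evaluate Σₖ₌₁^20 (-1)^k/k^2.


S = -1 + 1/4 - 1/9 + 1/16 - 1/25 + 1/36 - 1/49 + 1/64 ± ...
= -0.8213
(Full series converges to -π²/12 ≈ -0.8225)

S_20 = -0.8213
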